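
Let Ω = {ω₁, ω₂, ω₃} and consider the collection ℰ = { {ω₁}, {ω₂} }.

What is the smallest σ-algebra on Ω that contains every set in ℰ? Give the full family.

Take S₀ = ℰ ∪ {∅, Ω} = { ∅, {ω₁}, {ω₂}, Ω }.
Pass 1: 3 new —
  {ω₁,ω₂}  = {ω₁} ∪ {ω₂}
  {ω₁,ω₃}  = Ω∖{ω₂}
  {ω₂,ω₃}  = Ω∖{ω₁}
Pass 2 (1 new):
  {ω₃}  = Ω∖{ω₁,ω₂}
After Pass 3 the family is unchanged; done.

σ(ℰ) = { ∅, {ω₁}, {ω₂}, {ω₃}, {ω₁,ω₂}, {ω₁,ω₃}, {ω₂,ω₃}, Ω }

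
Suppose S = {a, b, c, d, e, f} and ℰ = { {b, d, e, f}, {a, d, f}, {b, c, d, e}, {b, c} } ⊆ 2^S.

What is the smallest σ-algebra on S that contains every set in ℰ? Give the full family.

Start: ℰ ∪ {∅, S} = { ∅, {b, c}, {a, d, f}, {b, c, d, e}, {b, d, e, f}, S }.
Pass 1 adds 7:
  {a, c}  = {b, d, e, f}ᶜ
  {a, f}  = {b, c, d, e}ᶜ
  {b, c, e}  = {a, d, f}ᶜ
  {a, d, e, f}  = {b, c}ᶜ
  {a, b, c, d, f}  = {b, c} ∪ {a, d, f}
  {a, b, d, e, f}  = {b, d, e, f} ∪ {a, d, f}
  {b, c, d, e, f}  = {b, d, e, f} ∪ {b, c}
Pass 2. New:
  {a}  = {b, c, d, e, f}ᶜ
  {c}  = {a, b, d, e, f}ᶜ
  {e}  = {a, b, c, d, f}ᶜ
  {a, b, c}  = {b, c} ∪ {a, c}
  {a, c, f}  = {a, f} ∪ {a, c}
  {a, b, c, e}  = {b, c, e} ∪ {a, c}
  {a, b, c, f}  = {a, f} ∪ {b, c}
  {a, c, d, f}  = {a, d, f} ∪ {a, c}
  {a, b, c, d, e}  = {b, c, d, e} ∪ {a, c}
  {a, b, c, e, f}  = {a, f} ∪ {b, c, e}
  {a, c, d, e, f}  = {a, d, e, f} ∪ {a, c}
Pass 3 adds 13:
  {b}  = {a, c, d, e, f}ᶜ
  {d}  = {a, b, c, e, f}ᶜ
  {f}  = {a, b, c, d, e}ᶜ
  {a, e}  = {e} ∪ {a}
  {b, e}  = {a, c, d, f}ᶜ
  {c, e}  = {e} ∪ {c}
  {d, e}  = {a, b, c, f}ᶜ
  {d, f}  = {a, b, c, e}ᶜ
  {a, c, e}  = {a, c} ∪ {e}
  {a, e, f}  = {a, f} ∪ {e}
  {b, d, e}  = {a, c, f}ᶜ
  {d, e, f}  = {a, b, c}ᶜ
  {a, c, e, f}  = {a, c, f} ∪ {e}
Pass 4 (26 new):
  {a, b}  = {a} ∪ {b}
  {a, d}  = {a} ∪ {d}
  {b, d}  = {a, c, e, f}ᶜ
  {b, f}  = {b} ∪ {f}
  {c, d}  = {c} ∪ {d}
  {c, f}  = {f} ∪ {c}
  {e, f}  = {f} ∪ {e}
  {a, b, e}  = {b, e} ∪ {a}
  {a, b, f}  = {a, f} ∪ {b}
  {a, c, d}  = {a, c} ∪ {d}
  {a, d, e}  = {a} ∪ {d, e}
  {b, c, d}  = {a, e, f}ᶜ
  {b, c, f}  = {f} ∪ {b, c}
  {b, d, f}  = {a, c, e}ᶜ
  {b, e, f}  = {b, e} ∪ {f}
  {c, d, e}  = {d, e} ∪ {c}
  {c, d, f}  = {c} ∪ {d, f}
  {c, e, f}  = {f} ∪ {c, e}
  {a, b, c, d}  = {a, b, c} ∪ {d}
  {a, b, d, e}  = {a} ∪ {b, d, e}
  {a, b, d, f}  = {c, e}ᶜ
  {a, b, e, f}  = {b, e} ∪ {a, f}
  {a, c, d, e}  = {a, c, e} ∪ {d, e}
  {b, c, d, f}  = {a, e}ᶜ
  {b, c, e, f}  = {f} ∪ {b, c, e}
  {c, d, e, f}  = {c} ∪ {d, e, f}
Pass 5: +1 →
  {a, b, d}  = {c, e, f}ᶜ
Pass 6: stable.

|σ(ℰ)| = 64.  σ(ℰ) = { ∅, {a}, {b}, {c}, {d}, {e}, {f}, {a, b}, {a, c}, {a, d}, {a, e}, {a, f}, {b, c}, {b, d}, {b, e}, {b, f}, {c, d}, {c, e}, {c, f}, {d, e}, {d, f}, {e, f}, {a, b, c}, {a, b, d}, {a, b, e}, {a, b, f}, {a, c, d}, {a, c, e}, {a, c, f}, {a, d, e}, {a, d, f}, {a, e, f}, {b, c, d}, {b, c, e}, {b, c, f}, {b, d, e}, {b, d, f}, {b, e, f}, {c, d, e}, {c, d, f}, {c, e, f}, {d, e, f}, {a, b, c, d}, {a, b, c, e}, {a, b, c, f}, {a, b, d, e}, {a, b, d, f}, {a, b, e, f}, {a, c, d, e}, {a, c, d, f}, {a, c, e, f}, {a, d, e, f}, {b, c, d, e}, {b, c, d, f}, {b, c, e, f}, {b, d, e, f}, {c, d, e, f}, {a, b, c, d, e}, {a, b, c, d, f}, {a, b, c, e, f}, {a, b, d, e, f}, {a, c, d, e, f}, {b, c, d, e, f}, S }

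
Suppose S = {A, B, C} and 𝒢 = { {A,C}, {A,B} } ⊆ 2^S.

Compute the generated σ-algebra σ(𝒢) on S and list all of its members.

Initial family (4 sets): { {}, {A,B}, {A,C}, S }.
Pass 1 (2 new):
  {B}  = ᶜ of {A,C}
  {C}  = ᶜ of {A,B}
  [6 total]
Pass 2. New:
  {B,C}  = {C} ∪ {B}
  [7 total]
Pass 3: +1 →
  {A}  = ᶜ of {B,C}
  [8 total]
Pass 4: closed — nothing new.

Hence σ(𝒢) has 8 members: { {}, {A}, {B}, {C}, {A,B}, {A,C}, {B,C}, S }.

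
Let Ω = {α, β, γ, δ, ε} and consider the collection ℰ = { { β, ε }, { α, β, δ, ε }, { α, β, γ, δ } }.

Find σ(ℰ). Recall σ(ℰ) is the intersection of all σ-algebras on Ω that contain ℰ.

Initial family (5 sets): { {  }, { β, ε }, { α, β, γ, δ }, { α, β, δ, ε }, Ω }.
Iteration 1. New:
  { γ }  = ᶜ of { α, β, δ, ε }
  { ε }  = ᶜ of { α, β, γ, δ }
  { α, γ, δ }  = ᶜ of { β, ε }
  — 8 sets.
Iteration 2. New:
  { γ, ε }  = { γ } ∪ { ε }
  { β, γ, ε }  = { γ } ∪ { β, ε }
  { α, γ, δ, ε }  = { α, γ, δ } ∪ { ε }
  — 11 sets.
Iteration 3: +3 →
  { β }  = ᶜ of { α, γ, δ, ε }
  { α, δ }  = ᶜ of { β, γ, ε }
  { α, β, δ }  = ᶜ of { γ, ε }
  — 14 sets.
Iteration 4. New:
  { β, γ }  = { γ } ∪ { β }
  { α, δ, ε }  = { α, δ } ∪ { ε }
  — 16 sets.
Iteration 5 adds nothing — fixpoint reached.

Therefore σ(ℰ) = { {  }, { β }, { γ }, { ε }, { α, δ }, { β, γ }, { β, ε }, { γ, ε }, { α, β, δ }, { α, γ, δ }, { α, δ, ε }, { β, γ, ε }, { α, β, γ, δ }, { α, β, δ, ε }, { α, γ, δ, ε }, Ω } (|σ(ℰ)| = 16).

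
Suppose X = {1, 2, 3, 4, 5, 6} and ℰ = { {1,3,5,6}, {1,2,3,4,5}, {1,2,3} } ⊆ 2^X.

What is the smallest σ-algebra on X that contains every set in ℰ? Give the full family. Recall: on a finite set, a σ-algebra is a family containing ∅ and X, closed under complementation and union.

|σ(ℰ)| = 32.  σ(ℰ) = { ∅, {2}, {4}, {5}, {6}, {1,3}, {2,4}, {2,5}, {2,6}, {4,5}, {4,6}, {5,6}, {1,2,3}, {1,3,4}, {1,3,5}, {1,3,6}, {2,4,5}, {2,4,6}, {2,5,6}, {4,5,6}, {1,2,3,4}, {1,2,3,5}, {1,2,3,6}, {1,3,4,5}, {1,3,4,6}, {1,3,5,6}, {2,4,5,6}, {1,2,3,4,5}, {1,2,3,4,6}, {1,2,3,5,6}, {1,3,4,5,6}, X }

Check:
Begin from { ∅, {1,2,3}, {1,3,5,6}, {1,2,3,4,5}, X } (that is, ℰ plus ∅ and X).
Iteration 1: 4 new —
  {6}  = X∖{1,2,3,4,5}
  {2,4}  = X∖{1,3,5,6}
  {4,5,6}  = X∖{1,2,3}
  {1,2,3,5,6}  = {1,3,5,6} ∪ {1,2,3}
  — 9 sets.
Iteration 2 adds 6:
  {4}  = X∖{1,2,3,5,6}
  {2,4,6}  = {6} ∪ {2,4}
  {1,2,3,4}  = {1,2,3} ∪ {2,4}
  {1,2,3,6}  = {1,2,3} ∪ {6}
  {2,4,5,6}  = {4,5,6} ∪ {2,4}
  {1,3,4,5,6}  = {1,3,5,6} ∪ {4,5,6}
  — 15 sets.
Iteration 3: 7 new —
  {2}  = X∖{1,3,4,5,6}
  {1,3}  = X∖{2,4,5,6}
  {4,5}  = X∖{1,2,3,6}
  {4,6}  = {4} ∪ {6}
  {5,6}  = X∖{1,2,3,4}
  {1,3,5}  = X∖{2,4,6}
  {1,2,3,4,6}  = {2,4,6} ∪ {1,2,3,6}
  — 22 sets.
Iteration 4: 9 new —
  {5}  = X∖{1,2,3,4,6}
  {2,6}  = {2} ∪ {6}
  {1,3,4}  = {1,3} ∪ {4}
  {1,3,6}  = {1,3} ∪ {6}
  {2,4,5}  = {2} ∪ {4,5}
  {2,5,6}  = {5,6} ∪ {2}
  {1,2,3,5}  = X∖{4,6}
  {1,3,4,5}  = {1,3,5} ∪ {4,5}
  {1,3,4,6}  = {1,3} ∪ {4,6}
  — 31 sets.
Iteration 5 (1 new):
  {2,5}  = X∖{1,3,4,6}
  — 32 sets.
Iteration 6: no new sets; the family is a σ-algebra.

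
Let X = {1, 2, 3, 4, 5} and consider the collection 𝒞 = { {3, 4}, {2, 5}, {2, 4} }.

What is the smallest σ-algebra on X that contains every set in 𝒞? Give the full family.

Start: 𝒞 ∪ {∅, X} = { {}, {2, 4}, {2, 5}, {3, 4}, X }.
Iteration 1: +6 →
  {1, 2, 5}  = complement {3, 4}
  {1, 3, 4}  = complement {2, 5}
  {1, 3, 5}  = complement {2, 4}
  {2, 3, 4}  = {3, 4} ∪ {2, 4}
  {2, 4, 5}  = {2, 5} ∪ {2, 4}
  {2, 3, 4, 5}  = {2, 5} ∪ {3, 4}
Iteration 2: 7 new —
  {1}  = complement {2, 3, 4, 5}
  {1, 3}  = complement {2, 4, 5}
  {1, 5}  = complement {2, 3, 4}
  {1, 2, 3, 4}  = {2, 3, 4} ∪ {1, 3, 4}
  {1, 2, 3, 5}  = {2, 5} ∪ {1, 3, 5}
  {1, 2, 4, 5}  = {1, 2, 5} ∪ {2, 4}
  {1, 3, 4, 5}  = {3, 4} ∪ {1, 3, 5}
Iteration 3: 5 new —
  {2}  = complement {1, 3, 4, 5}
  {3}  = complement {1, 2, 4, 5}
  {4}  = complement {1, 2, 3, 5}
  {5}  = complement {1, 2, 3, 4}
  {1, 2, 4}  = {2, 4} ∪ {1}
Iteration 4: 9 new —
  {1, 2}  = {2} ∪ {1}
  {1, 4}  = {4} ∪ {1}
  {2, 3}  = {2} ∪ {3}
  {3, 5}  = complement {1, 2, 4}
  {4, 5}  = {5} ∪ {4}
  {1, 2, 3}  = {2} ∪ {1, 3}
  {1, 4, 5}  = {1, 5} ∪ {4}
  {2, 3, 5}  = {2, 5} ∪ {3}
  {3, 4, 5}  = {3, 4} ∪ {5}
Iteration 5: already closed under ᶜ and ∪.

Therefore σ(𝒞) = { {}, {1}, {2}, {3}, {4}, {5}, {1, 2}, {1, 3}, {1, 4}, {1, 5}, {2, 3}, {2, 4}, {2, 5}, {3, 4}, {3, 5}, {4, 5}, {1, 2, 3}, {1, 2, 4}, {1, 2, 5}, {1, 3, 4}, {1, 3, 5}, {1, 4, 5}, {2, 3, 4}, {2, 3, 5}, {2, 4, 5}, {3, 4, 5}, {1, 2, 3, 4}, {1, 2, 3, 5}, {1, 2, 4, 5}, {1, 3, 4, 5}, {2, 3, 4, 5}, X } (|σ(𝒞)| = 32).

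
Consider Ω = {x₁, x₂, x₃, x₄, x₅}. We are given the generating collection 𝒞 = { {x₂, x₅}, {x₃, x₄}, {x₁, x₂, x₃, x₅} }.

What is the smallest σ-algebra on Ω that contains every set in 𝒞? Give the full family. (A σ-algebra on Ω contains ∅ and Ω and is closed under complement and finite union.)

σ(𝒞) (16 sets): { {}, {x₁}, {x₃}, {x₄}, {x₁, x₃}, {x₁, x₄}, {x₂, x₅}, {x₃, x₄}, {x₁, x₂, x₅}, {x₁, x₃, x₄}, {x₂, x₃, x₅}, {x₂, x₄, x₅}, {x₁, x₂, x₃, x₅}, {x₁, x₂, x₄, x₅}, {x₂, x₃, x₄, x₅}, Ω }

Trace:
Initial family (5 sets): { {}, {x₂, x₅}, {x₃, x₄}, {x₁, x₂, x₃, x₅}, Ω }.
Round 1: 4 new —
  {x₄}  = ᶜ of {x₁, x₂, x₃, x₅}
  {x₁, x₂, x₅}  = ᶜ of {x₃, x₄}
  {x₁, x₃, x₄}  = ᶜ of {x₂, x₅}
  {x₂, x₃, x₄, x₅}  = {x₂, x₅} ∪ {x₃, x₄}
  |family| = 9
Round 2: 3 new —
  {x₁}  = ᶜ of {x₂, x₃, x₄, x₅}
  {x₂, x₄, x₅}  = {x₂, x₅} ∪ {x₄}
  {x₁, x₂, x₄, x₅}  = {x₁, x₂, x₅} ∪ {x₄}
  |family| = 12
Round 3 (3 new):
  {x₃}  = ᶜ of {x₁, x₂, x₄, x₅}
  {x₁, x₃}  = ᶜ of {x₂, x₄, x₅}
  {x₁, x₄}  = {x₄} ∪ {x₁}
  |family| = 15
Round 4 (1 new):
  {x₂, x₃, x₅}  = ᶜ of {x₁, x₄}
  |family| = 16
Round 5: already closed under ᶜ and ∪.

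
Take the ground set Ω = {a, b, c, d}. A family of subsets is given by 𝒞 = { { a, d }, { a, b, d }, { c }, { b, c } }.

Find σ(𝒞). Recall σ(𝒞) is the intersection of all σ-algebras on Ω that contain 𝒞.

Begin from { ∅, { c }, { a, d }, { b, c }, { a, b, d }, Ω } (that is, 𝒞 plus ∅ and Ω).
Iteration 1: +1 →
  { a, c, d }  = { c } ∪ { a, d }
  |family| = 7
Iteration 2 (1 new):
  { b }  = complement { a, c, d }
  |family| = 8
Iteration 3: no new sets; the family is a σ-algebra.

σ(𝒞) = { ∅, { b }, { c }, { a, d }, { b, c }, { a, b, d }, { a, c, d }, Ω }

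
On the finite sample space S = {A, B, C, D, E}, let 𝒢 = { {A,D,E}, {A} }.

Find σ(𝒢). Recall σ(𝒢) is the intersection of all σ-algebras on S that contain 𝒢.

σ(𝒢) (8 sets): { ∅, {A}, {B,C}, {D,E}, {A,B,C}, {A,D,E}, {B,C,D,E}, S }

Derivation:
Initial family (4 sets): { ∅, {A}, {A,D,E}, S }.
Round 1 (2 new):
  {B,C}  = complement {A,D,E}
  {B,C,D,E}  = complement {A}
  [6 total]
Round 2 (1 new):
  {A,B,C}  = {B,C} ∪ {A}
  [7 total]
Round 3 adds 1:
  {D,E}  = complement {A,B,C}
  [8 total]
Round 4: no new sets; the family is a σ-algebra.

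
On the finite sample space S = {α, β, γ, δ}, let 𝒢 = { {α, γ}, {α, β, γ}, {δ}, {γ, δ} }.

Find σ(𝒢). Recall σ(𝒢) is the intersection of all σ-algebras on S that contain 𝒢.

Initial family (6 sets): { {}, {δ}, {α, γ}, {γ, δ}, {α, β, γ}, S }.
Pass 1: 3 new —
  {α, β}  = S∖{γ, δ}
  {β, δ}  = S∖{α, γ}
  {α, γ, δ}  = {γ, δ} ∪ {α, γ}
Pass 2 (3 new):
  {β}  = S∖{α, γ, δ}
  {α, β, δ}  = {α, β} ∪ {δ}
  {β, γ, δ}  = {γ, δ} ∪ {β, δ}
Pass 3 adds 2:
  {α}  = S∖{β, γ, δ}
  {γ}  = S∖{α, β, δ}
Pass 4: 2 new —
  {α, δ}  = {δ} ∪ {α}
  {β, γ}  = {γ} ∪ {β}
Pass 5: stable.

Hence σ(𝒢) has 16 members: { {}, {α}, {β}, {γ}, {δ}, {α, β}, {α, γ}, {α, δ}, {β, γ}, {β, δ}, {γ, δ}, {α, β, γ}, {α, β, δ}, {α, γ, δ}, {β, γ, δ}, S }.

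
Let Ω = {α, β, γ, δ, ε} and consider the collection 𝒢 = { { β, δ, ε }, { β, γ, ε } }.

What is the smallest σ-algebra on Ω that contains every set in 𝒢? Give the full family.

Start: 𝒢 ∪ {∅, Ω} = { {  }, { β, γ, ε }, { β, δ, ε }, Ω }.
Round 1: +3 →
  { α, γ }  = Ω∖{ β, δ, ε }
  { α, δ }  = Ω∖{ β, γ, ε }
  { β, γ, δ, ε }  = { β, δ, ε } ∪ { β, γ, ε }
  (now 7)
Round 2: +4 →
  { α }  = Ω∖{ β, γ, δ, ε }
  { α, γ, δ }  = { α, δ } ∪ { α, γ }
  { α, β, γ, ε }  = { β, γ, ε } ∪ { α, γ }
  { α, β, δ, ε }  = { α, δ } ∪ { β, δ, ε }
  (now 11)
Round 3 (3 new):
  { γ }  = Ω∖{ α, β, δ, ε }
  { δ }  = Ω∖{ α, β, γ, ε }
  { β, ε }  = Ω∖{ α, γ, δ }
  (now 14)
Round 4 (2 new):
  { γ, δ }  = { γ } ∪ { δ }
  { α, β, ε }  = { β, ε } ∪ { α }
  (now 16)
Round 5: stable.

Therefore σ(𝒢) = { {  }, { α }, { γ }, { δ }, { α, γ }, { α, δ }, { β, ε }, { γ, δ }, { α, β, ε }, { α, γ, δ }, { β, γ, ε }, { β, δ, ε }, { α, β, γ, ε }, { α, β, δ, ε }, { β, γ, δ, ε }, Ω } (|σ(𝒢)| = 16).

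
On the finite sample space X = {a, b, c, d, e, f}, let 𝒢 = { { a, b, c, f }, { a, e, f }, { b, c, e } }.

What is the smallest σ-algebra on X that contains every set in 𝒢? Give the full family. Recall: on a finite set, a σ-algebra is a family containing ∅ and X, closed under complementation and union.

Begin from { ∅, { a, e, f }, { b, c, e }, { a, b, c, f }, X } (that is, 𝒢 plus ∅ and X).
Round 1 (4 new):
  { d, e }  = complement { a, b, c, f }
  { a, d, f }  = complement { b, c, e }
  { b, c, d }  = complement { a, e, f }
  { a, b, c, e, f }  = { b, c, e } ∪ { a, e, f }
  [9 total]
Round 2: 4 new —
  { d }  = complement { a, b, c, e, f }
  { a, d, e, f }  = { a, d, f } ∪ { d, e }
  { b, c, d, e }  = { b, c, d } ∪ { d, e }
  { a, b, c, d, f }  = { b, c, d } ∪ { a, d, f }
  [13 total]
Round 3 adds 3:
  { e }  = complement { a, b, c, d, f }
  { a, f }  = complement { b, c, d, e }
  { b, c }  = complement { a, d, e, f }
  [16 total]
Round 4: already closed under ᶜ and ∪.

σ(𝒢) = { ∅, { d }, { e }, { a, f }, { b, c }, { d, e }, { a, d, f }, { a, e, f }, { b, c, d }, { b, c, e }, { a, b, c, f }, { a, d, e, f }, { b, c, d, e }, { a, b, c, d, f }, { a, b, c, e, f }, X }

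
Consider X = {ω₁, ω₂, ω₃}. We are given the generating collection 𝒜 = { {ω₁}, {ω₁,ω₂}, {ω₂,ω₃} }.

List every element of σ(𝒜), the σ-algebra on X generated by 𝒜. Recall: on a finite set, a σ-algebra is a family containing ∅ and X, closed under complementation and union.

Answer: σ(𝒜) = { ∅, {ω₁}, {ω₂}, {ω₃}, {ω₁,ω₂}, {ω₁,ω₃}, {ω₂,ω₃}, X }

Working:
Start: 𝒜 ∪ {∅, X} = { ∅, {ω₁}, {ω₁,ω₂}, {ω₂,ω₃}, X }.
Pass 1: +1 →
  {ω₃}  = {ω₁,ω₂}ᶜ
Pass 2: +1 →
  {ω₁,ω₃}  = {ω₃} ∪ {ω₁}
Pass 3. New:
  {ω₂}  = {ω₁,ω₃}ᶜ
Pass 4: stable.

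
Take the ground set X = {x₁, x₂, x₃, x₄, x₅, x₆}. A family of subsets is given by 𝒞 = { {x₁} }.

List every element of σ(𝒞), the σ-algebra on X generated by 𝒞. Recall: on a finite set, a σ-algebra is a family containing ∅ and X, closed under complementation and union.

Answer: σ(𝒞) = { ∅, {x₁}, {x₂,x₃,x₄,x₅,x₆}, X }

Working:
Take S₀ = 𝒞 ∪ {∅, X} = { ∅, {x₁}, X }.
Iteration 1: 1 new —
  {x₂,x₃,x₄,x₅,x₆}  = X∖{x₁}
  |family| = 4
Iteration 2: closed — nothing new.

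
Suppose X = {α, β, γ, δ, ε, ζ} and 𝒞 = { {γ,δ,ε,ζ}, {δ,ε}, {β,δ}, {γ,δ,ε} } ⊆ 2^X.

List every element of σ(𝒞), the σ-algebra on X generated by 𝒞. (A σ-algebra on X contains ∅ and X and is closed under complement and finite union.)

Answer: σ(𝒞) = { ∅, {α}, {β}, {γ}, {δ}, {ε}, {ζ}, {α,β}, {α,γ}, {α,δ}, {α,ε}, {α,ζ}, {β,γ}, {β,δ}, {β,ε}, {β,ζ}, {γ,δ}, {γ,ε}, {γ,ζ}, {δ,ε}, {δ,ζ}, {ε,ζ}, {α,β,γ}, {α,β,δ}, {α,β,ε}, {α,β,ζ}, {α,γ,δ}, {α,γ,ε}, {α,γ,ζ}, {α,δ,ε}, {α,δ,ζ}, {α,ε,ζ}, {β,γ,δ}, {β,γ,ε}, {β,γ,ζ}, {β,δ,ε}, {β,δ,ζ}, {β,ε,ζ}, {γ,δ,ε}, {γ,δ,ζ}, {γ,ε,ζ}, {δ,ε,ζ}, {α,β,γ,δ}, {α,β,γ,ε}, {α,β,γ,ζ}, {α,β,δ,ε}, {α,β,δ,ζ}, {α,β,ε,ζ}, {α,γ,δ,ε}, {α,γ,δ,ζ}, {α,γ,ε,ζ}, {α,δ,ε,ζ}, {β,γ,δ,ε}, {β,γ,δ,ζ}, {β,γ,ε,ζ}, {β,δ,ε,ζ}, {γ,δ,ε,ζ}, {α,β,γ,δ,ε}, {α,β,γ,δ,ζ}, {α,β,γ,ε,ζ}, {α,β,δ,ε,ζ}, {α,γ,δ,ε,ζ}, {β,γ,δ,ε,ζ}, X }

Derivation:
Begin from { ∅, {β,δ}, {δ,ε}, {γ,δ,ε}, {γ,δ,ε,ζ}, X } (that is, 𝒞 plus ∅ and X).
Pass 1 adds 7:
  {α,β}  = ᶜ of {γ,δ,ε,ζ}
  {α,β,ζ}  = ᶜ of {γ,δ,ε}
  {β,δ,ε}  = {δ,ε} ∪ {β,δ}
  {α,β,γ,ζ}  = ᶜ of {δ,ε}
  {α,γ,ε,ζ}  = ᶜ of {β,δ}
  {β,γ,δ,ε}  = {γ,δ,ε} ∪ {β,δ}
  {β,γ,δ,ε,ζ}  = {γ,δ,ε,ζ} ∪ {β,δ}
  — 13 sets.
Pass 2: 11 new —
  {α}  = ᶜ of {β,γ,δ,ε,ζ}
  {α,ζ}  = ᶜ of {β,γ,δ,ε}
  {α,β,δ}  = {α,β} ∪ {β,δ}
  {α,γ,ζ}  = ᶜ of {β,δ,ε}
  {α,β,δ,ε}  = {α,β} ∪ {δ,ε}
  {α,β,δ,ζ}  = {α,β,ζ} ∪ {β,δ}
  {α,β,γ,δ,ε}  = {γ,δ,ε} ∪ {α,β}
  {α,β,γ,δ,ζ}  = {α,β,γ,ζ} ∪ {β,δ}
  {α,β,γ,ε,ζ}  = {α,γ,ε,ζ} ∪ {α,β}
  {α,β,δ,ε,ζ}  = {δ,ε} ∪ {α,β,ζ}
  {α,γ,δ,ε,ζ}  = {α,γ,ε,ζ} ∪ {γ,δ,ε}
  — 24 sets.
Pass 3. New:
  {β}  = ᶜ of {α,γ,δ,ε,ζ}
  {γ}  = ᶜ of {α,β,δ,ε,ζ}
  {δ}  = ᶜ of {α,β,γ,ε,ζ}
  {ε}  = ᶜ of {α,β,γ,δ,ζ}
  {ζ}  = ᶜ of {α,β,γ,δ,ε}
  {γ,ε}  = ᶜ of {α,β,δ,ζ}
  {γ,ζ}  = ᶜ of {α,β,δ,ε}
  {α,δ,ε}  = {δ,ε} ∪ {α}
  {γ,ε,ζ}  = ᶜ of {α,β,δ}
  {α,γ,δ,ε}  = {γ,δ,ε} ∪ {α}
  {α,δ,ε,ζ}  = {α,ζ} ∪ {δ,ε}
  — 35 sets.
Pass 4 adds 27:
  {α,γ}  = {α} ∪ {γ}
  {α,δ}  = {α} ∪ {δ}
  {α,ε}  = {α} ∪ {ε}
  {β,γ}  = ᶜ of {α,δ,ε,ζ}
  {β,ε}  = {β} ∪ {ε}
  {β,ζ}  = ᶜ of {α,γ,δ,ε}
  {γ,δ}  = {γ} ∪ {δ}
  {δ,ζ}  = {ζ} ∪ {δ}
  {ε,ζ}  = {ζ} ∪ {ε}
  {α,β,γ}  = {α,β} ∪ {γ}
  {α,β,ε}  = {α,β} ∪ {ε}
  {α,γ,ε}  = {α} ∪ {γ,ε}
  {α,δ,ζ}  = {α,ζ} ∪ {δ}
  {α,ε,ζ}  = {α,ζ} ∪ {ε}
  {β,γ,δ}  = {γ} ∪ {β,δ}
  {β,γ,ε}  = {β} ∪ {γ,ε}
  {β,γ,ζ}  = ᶜ of {α,δ,ε}
  {β,δ,ζ}  = {ζ} ∪ {β,δ}
  {γ,δ,ζ}  = {γ,ζ} ∪ {δ}
  {δ,ε,ζ}  = {ζ} ∪ {δ,ε}
  {α,β,γ,δ}  = {α,β,δ} ∪ {γ}
  {α,β,γ,ε}  = {α,β} ∪ {γ,ε}
  {α,β,ε,ζ}  = {ε} ∪ {α,β,ζ}
  {α,γ,δ,ζ}  = {α,γ,ζ} ∪ {δ}
  {β,γ,δ,ζ}  = {γ,ζ} ∪ {β,δ}
  {β,γ,ε,ζ}  = {β} ∪ {γ,ε,ζ}
  {β,δ,ε,ζ}  = {ζ} ∪ {β,δ,ε}
  — 62 sets.
Pass 5. New:
  {α,γ,δ}  = {γ,δ} ∪ {α,δ}
  {β,ε,ζ}  = {β,ε} ∪ {ε,ζ}
  — 64 sets.
Pass 6 adds nothing — fixpoint reached.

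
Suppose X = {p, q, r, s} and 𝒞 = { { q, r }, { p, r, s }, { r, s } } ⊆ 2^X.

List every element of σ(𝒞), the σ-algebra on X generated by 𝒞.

σ(𝒞) = { {  }, { p }, { q }, { r }, { s }, { p, q }, { p, r }, { p, s }, { q, r }, { q, s }, { r, s }, { p, q, r }, { p, q, s }, { p, r, s }, { q, r, s }, X }

Derivation:
Start: 𝒞 ∪ {∅, X} = { {  }, { q, r }, { r, s }, { p, r, s }, X }.
Iteration 1: 4 new —
  { q }  = X∖{ p, r, s }
  { p, q }  = X∖{ r, s }
  { p, s }  = X∖{ q, r }
  { q, r, s }  = { r, s } ∪ { q, r }
  — 9 sets.
Iteration 2: 3 new —
  { p }  = X∖{ q, r, s }
  { p, q, r }  = { p, q } ∪ { q, r }
  { p, q, s }  = { p, q } ∪ { p, s }
  — 12 sets.
Iteration 3 (2 new):
  { r }  = X∖{ p, q, s }
  { s }  = X∖{ p, q, r }
  — 14 sets.
Iteration 4 (2 new):
  { p, r }  = { r } ∪ { p }
  { q, s }  = { s } ∪ { q }
  — 16 sets.
Iteration 5: no new sets; the family is a σ-algebra.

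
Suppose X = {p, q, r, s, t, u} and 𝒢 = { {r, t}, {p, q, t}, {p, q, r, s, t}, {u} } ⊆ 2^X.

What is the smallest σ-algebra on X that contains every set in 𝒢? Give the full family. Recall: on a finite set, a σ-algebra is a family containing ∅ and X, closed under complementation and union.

Answer: σ(𝒢) = { {}, {r}, {s}, {t}, {u}, {p, q}, {r, s}, {r, t}, {r, u}, {s, t}, {s, u}, {t, u}, {p, q, r}, {p, q, s}, {p, q, t}, {p, q, u}, {r, s, t}, {r, s, u}, {r, t, u}, {s, t, u}, {p, q, r, s}, {p, q, r, t}, {p, q, r, u}, {p, q, s, t}, {p, q, s, u}, {p, q, t, u}, {r, s, t, u}, {p, q, r, s, t}, {p, q, r, s, u}, {p, q, r, t, u}, {p, q, s, t, u}, X }

Trace:
Begin from { {}, {u}, {r, t}, {p, q, t}, {p, q, r, s, t}, X } (that is, 𝒢 plus ∅ and X).
Round 1. New:
  {r, s, u}  = ᶜ of {p, q, t}
  {r, t, u}  = {r, t} ∪ {u}
  {p, q, r, t}  = {p, q, t} ∪ {r, t}
  {p, q, s, u}  = ᶜ of {r, t}
  {p, q, t, u}  = {p, q, t} ∪ {u}
  [11 total]
Round 2: +7 →
  {r, s}  = ᶜ of {p, q, t, u}
  {s, u}  = ᶜ of {p, q, r, t}
  {p, q, s}  = ᶜ of {r, t, u}
  {r, s, t, u}  = {r, t, u} ∪ {r, s, u}
  {p, q, r, s, u}  = {p, q, s, u} ∪ {r, s, u}
  {p, q, r, t, u}  = {u} ∪ {p, q, r, t}
  {p, q, s, t, u}  = {p, q, s, u} ∪ {p, q, t}
  [18 total]
Round 3. New:
  {r}  = ᶜ of {p, q, s, t, u}
  {s}  = ᶜ of {p, q, r, t, u}
  {t}  = ᶜ of {p, q, r, s, u}
  {p, q}  = ᶜ of {r, s, t, u}
  {r, s, t}  = {r, s} ∪ {r, t}
  {p, q, r, s}  = {r, s} ∪ {p, q, s}
  {p, q, s, t}  = {p, q, t} ∪ {p, q, s}
  [25 total]
Round 4 adds 6:
  {r, u}  = ᶜ of {p, q, s, t}
  {s, t}  = {t} ∪ {s}
  {t, u}  = ᶜ of {p, q, r, s}
  {p, q, r}  = {p, q} ∪ {r}
  {p, q, u}  = ᶜ of {r, s, t}
  {s, t, u}  = {t} ∪ {s, u}
  [31 total]
Round 5. New:
  {p, q, r, u}  = ᶜ of {s, t}
  [32 total]
Round 6: stable.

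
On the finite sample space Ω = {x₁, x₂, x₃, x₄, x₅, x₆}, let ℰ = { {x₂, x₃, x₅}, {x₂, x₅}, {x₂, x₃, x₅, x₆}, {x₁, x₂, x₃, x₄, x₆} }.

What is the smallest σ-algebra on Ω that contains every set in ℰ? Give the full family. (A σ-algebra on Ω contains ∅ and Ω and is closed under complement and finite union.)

Take S₀ = ℰ ∪ {∅, Ω} = { {}, {x₂, x₅}, {x₂, x₃, x₅}, {x₂, x₃, x₅, x₆}, {x₁, x₂, x₃, x₄, x₆}, Ω }.
Step 1: 4 new —
  {x₅}  = complement {x₁, x₂, x₃, x₄, x₆}
  {x₁, x₄}  = complement {x₂, x₃, x₅, x₆}
  {x₁, x₄, x₆}  = complement {x₂, x₃, x₅}
  {x₁, x₃, x₄, x₆}  = complement {x₂, x₅}
  — 10 sets.
Step 2: 6 new —
  {x₁, x₄, x₅}  = {x₅} ∪ {x₁, x₄}
  {x₁, x₂, x₄, x₅}  = {x₂, x₅} ∪ {x₁, x₄}
  {x₁, x₄, x₅, x₆}  = {x₁, x₄, x₆} ∪ {x₅}
  {x₁, x₂, x₃, x₄, x₅}  = {x₂, x₃, x₅} ∪ {x₁, x₄}
  {x₁, x₂, x₄, x₅, x₆}  = {x₂, x₅} ∪ {x₁, x₄, x₆}
  {x₁, x₃, x₄, x₅, x₆}  = {x₅} ∪ {x₁, x₃, x₄, x₆}
  — 16 sets.
Step 3: 6 new —
  {x₂}  = complement {x₁, x₃, x₄, x₅, x₆}
  {x₃}  = complement {x₁, x₂, x₄, x₅, x₆}
  {x₆}  = complement {x₁, x₂, x₃, x₄, x₅}
  {x₂, x₃}  = complement {x₁, x₄, x₅, x₆}
  {x₃, x₆}  = complement {x₁, x₂, x₄, x₅}
  {x₂, x₃, x₆}  = complement {x₁, x₄, x₅}
  — 22 sets.
Step 4 (10 new):
  {x₂, x₆}  = {x₂} ∪ {x₆}
  {x₃, x₅}  = {x₅} ∪ {x₃}
  {x₅, x₆}  = {x₆} ∪ {x₅}
  {x₁, x₂, x₄}  = {x₂} ∪ {x₁, x₄}
  {x₁, x₃, x₄}  = {x₃} ∪ {x₁, x₄}
  {x₂, x₅, x₆}  = {x₂, x₅} ∪ {x₆}
  {x₃, x₅, x₆}  = {x₅} ∪ {x₃, x₆}
  {x₁, x₂, x₃, x₄}  = {x₁, x₄} ∪ {x₂, x₃}
  {x₁, x₂, x₄, x₆}  = {x₂} ∪ {x₁, x₄, x₆}
  {x₁, x₃, x₄, x₅}  = {x₁, x₄, x₅} ∪ {x₃}
  — 32 sets.
After Step 5 the family is unchanged; done.

|σ(ℰ)| = 32.  σ(ℰ) = { {}, {x₂}, {x₃}, {x₅}, {x₆}, {x₁, x₄}, {x₂, x₃}, {x₂, x₅}, {x₂, x₆}, {x₃, x₅}, {x₃, x₆}, {x₅, x₆}, {x₁, x₂, x₄}, {x₁, x₃, x₄}, {x₁, x₄, x₅}, {x₁, x₄, x₆}, {x₂, x₃, x₅}, {x₂, x₃, x₆}, {x₂, x₅, x₆}, {x₃, x₅, x₆}, {x₁, x₂, x₃, x₄}, {x₁, x₂, x₄, x₅}, {x₁, x₂, x₄, x₆}, {x₁, x₃, x₄, x₅}, {x₁, x₃, x₄, x₆}, {x₁, x₄, x₅, x₆}, {x₂, x₃, x₅, x₆}, {x₁, x₂, x₃, x₄, x₅}, {x₁, x₂, x₃, x₄, x₆}, {x₁, x₂, x₄, x₅, x₆}, {x₁, x₃, x₄, x₅, x₆}, Ω }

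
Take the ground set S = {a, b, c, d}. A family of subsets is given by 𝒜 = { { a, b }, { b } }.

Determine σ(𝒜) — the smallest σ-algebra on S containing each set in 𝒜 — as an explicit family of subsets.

Initial family (4 sets): { {}, { b }, { a, b }, S }.
Round 1: 2 new —
  { c, d }  = S∖{ a, b }
  { a, c, d }  = S∖{ b }
  |family| = 6
Round 2: 1 new —
  { b, c, d }  = { c, d } ∪ { b }
  |family| = 7
Round 3: 1 new —
  { a }  = S∖{ b, c, d }
  |family| = 8
After Round 4 the family is unchanged; done.

Hence σ(𝒜) has 8 members: { {}, { a }, { b }, { a, b }, { c, d }, { a, c, d }, { b, c, d }, S }.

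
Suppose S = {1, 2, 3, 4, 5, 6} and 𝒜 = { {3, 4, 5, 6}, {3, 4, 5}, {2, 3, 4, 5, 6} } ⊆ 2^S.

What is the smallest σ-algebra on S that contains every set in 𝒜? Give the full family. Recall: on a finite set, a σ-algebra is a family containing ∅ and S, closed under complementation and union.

Take S₀ = 𝒜 ∪ {∅, S} = { {}, {3, 4, 5}, {3, 4, 5, 6}, {2, 3, 4, 5, 6}, S }.
Pass 1 (3 new):
  {1}  = {2, 3, 4, 5, 6}ᶜ
  {1, 2}  = {3, 4, 5, 6}ᶜ
  {1, 2, 6}  = {3, 4, 5}ᶜ
Pass 2: 3 new —
  {1, 3, 4, 5}  = {3, 4, 5} ∪ {1}
  {1, 2, 3, 4, 5}  = {3, 4, 5} ∪ {1, 2}
  {1, 3, 4, 5, 6}  = {1} ∪ {3, 4, 5, 6}
Pass 3: +3 →
  {2}  = {1, 3, 4, 5, 6}ᶜ
  {6}  = {1, 2, 3, 4, 5}ᶜ
  {2, 6}  = {1, 3, 4, 5}ᶜ
Pass 4 (2 new):
  {1, 6}  = {1} ∪ {6}
  {2, 3, 4, 5}  = {3, 4, 5} ∪ {2}
Pass 5: closed — nothing new.

Therefore σ(𝒜) = { {}, {1}, {2}, {6}, {1, 2}, {1, 6}, {2, 6}, {1, 2, 6}, {3, 4, 5}, {1, 3, 4, 5}, {2, 3, 4, 5}, {3, 4, 5, 6}, {1, 2, 3, 4, 5}, {1, 3, 4, 5, 6}, {2, 3, 4, 5, 6}, S } (|σ(𝒜)| = 16).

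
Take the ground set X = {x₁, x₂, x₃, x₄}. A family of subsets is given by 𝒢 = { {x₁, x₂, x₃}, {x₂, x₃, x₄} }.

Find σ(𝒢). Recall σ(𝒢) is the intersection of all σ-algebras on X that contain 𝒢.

Initial family (4 sets): { {}, {x₁, x₂, x₃}, {x₂, x₃, x₄}, X }.
Pass 1 (2 new):
  {x₁}  = complement {x₂, x₃, x₄}
  {x₄}  = complement {x₁, x₂, x₃}
  [6 total]
Pass 2: 1 new —
  {x₁, x₄}  = {x₄} ∪ {x₁}
  [7 total]
Pass 3: 1 new —
  {x₂, x₃}  = complement {x₁, x₄}
  [8 total]
Pass 4 adds nothing — fixpoint reached.

σ(𝒢) = { {}, {x₁}, {x₄}, {x₁, x₄}, {x₂, x₃}, {x₁, x₂, x₃}, {x₂, x₃, x₄}, X }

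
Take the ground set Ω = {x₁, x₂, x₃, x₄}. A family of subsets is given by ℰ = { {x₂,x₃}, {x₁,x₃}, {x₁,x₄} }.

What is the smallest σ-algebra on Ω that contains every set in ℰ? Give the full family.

|σ(ℰ)| = 16.  σ(ℰ) = { {}, {x₁}, {x₂}, {x₃}, {x₄}, {x₁,x₂}, {x₁,x₃}, {x₁,x₄}, {x₂,x₃}, {x₂,x₄}, {x₃,x₄}, {x₁,x₂,x₃}, {x₁,x₂,x₄}, {x₁,x₃,x₄}, {x₂,x₃,x₄}, Ω }

Check:
Take S₀ = ℰ ∪ {∅, Ω} = { {}, {x₁,x₃}, {x₁,x₄}, {x₂,x₃}, Ω }.
Iteration 1 adds 3:
  {x₂,x₄}  = Ω∖{x₁,x₃}
  {x₁,x₂,x₃}  = {x₂,x₃} ∪ {x₁,x₃}
  {x₁,x₃,x₄}  = {x₁,x₄} ∪ {x₁,x₃}
Iteration 2 (4 new):
  {x₂}  = Ω∖{x₁,x₃,x₄}
  {x₄}  = Ω∖{x₁,x₂,x₃}
  {x₁,x₂,x₄}  = {x₁,x₄} ∪ {x₂,x₄}
  {x₂,x₃,x₄}  = {x₂,x₃} ∪ {x₂,x₄}
Iteration 3: +2 →
  {x₁}  = Ω∖{x₂,x₃,x₄}
  {x₃}  = Ω∖{x₁,x₂,x₄}
Iteration 4 adds 2:
  {x₁,x₂}  = {x₂} ∪ {x₁}
  {x₃,x₄}  = {x₃} ∪ {x₄}
Iteration 5: stable.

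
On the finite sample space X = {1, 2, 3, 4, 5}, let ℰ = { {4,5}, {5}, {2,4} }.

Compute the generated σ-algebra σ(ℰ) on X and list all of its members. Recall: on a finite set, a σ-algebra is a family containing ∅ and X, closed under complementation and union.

Begin from { ∅, {5}, {2,4}, {4,5}, X } (that is, ℰ plus ∅ and X).
Round 1: 4 new —
  {1,2,3}  = ᶜ of {4,5}
  {1,3,5}  = ᶜ of {2,4}
  {2,4,5}  = {4,5} ∪ {2,4}
  {1,2,3,4}  = ᶜ of {5}
  (now 9)
Round 2. New:
  {1,3}  = ᶜ of {2,4,5}
  {1,2,3,5}  = {1,2,3} ∪ {1,3,5}
  {1,3,4,5}  = {1,3,5} ∪ {4,5}
  (now 12)
Round 3 adds 2:
  {2}  = ᶜ of {1,3,4,5}
  {4}  = ᶜ of {1,2,3,5}
  (now 14)
Round 4. New:
  {2,5}  = {2} ∪ {5}
  {1,3,4}  = {1,3} ∪ {4}
  (now 16)
Round 5 adds nothing — fixpoint reached.

σ(ℰ) = { ∅, {2}, {4}, {5}, {1,3}, {2,4}, {2,5}, {4,5}, {1,2,3}, {1,3,4}, {1,3,5}, {2,4,5}, {1,2,3,4}, {1,2,3,5}, {1,3,4,5}, X }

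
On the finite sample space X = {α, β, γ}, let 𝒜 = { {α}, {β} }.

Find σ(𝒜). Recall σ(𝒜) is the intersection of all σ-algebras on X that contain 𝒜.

|σ(𝒜)| = 8.  σ(𝒜) = { ∅, {α}, {β}, {γ}, {α,β}, {α,γ}, {β,γ}, X }

Check:
Start: 𝒜 ∪ {∅, X} = { ∅, {α}, {β}, X }.
Pass 1 (3 new):
  {α,β}  = {α} ∪ {β}
  {α,γ}  = complement {β}
  {β,γ}  = complement {α}
  — 7 sets.
Pass 2 adds 1:
  {γ}  = complement {α,β}
  — 8 sets.
Pass 3: already closed under ᶜ and ∪.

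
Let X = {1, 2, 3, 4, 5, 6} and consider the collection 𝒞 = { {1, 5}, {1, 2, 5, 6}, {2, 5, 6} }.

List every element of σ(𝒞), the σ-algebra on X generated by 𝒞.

|σ(𝒞)| = 16.  σ(𝒞) = { {}, {1}, {5}, {1, 5}, {2, 6}, {3, 4}, {1, 2, 6}, {1, 3, 4}, {2, 5, 6}, {3, 4, 5}, {1, 2, 5, 6}, {1, 3, 4, 5}, {2, 3, 4, 6}, {1, 2, 3, 4, 6}, {2, 3, 4, 5, 6}, X }

Check:
Seed the family with 𝒞 together with ∅ and X: { {}, {1, 5}, {2, 5, 6}, {1, 2, 5, 6}, X }.
Round 1: +3 →
  {3, 4}  = X∖{1, 2, 5, 6}
  {1, 3, 4}  = X∖{2, 5, 6}
  {2, 3, 4, 6}  = X∖{1, 5}
Round 2. New:
  {1, 3, 4, 5}  = {1, 3, 4} ∪ {1, 5}
  {1, 2, 3, 4, 6}  = {1, 3, 4} ∪ {2, 3, 4, 6}
  {2, 3, 4, 5, 6}  = {2, 5, 6} ∪ {3, 4}
Round 3: +3 →
  {1}  = X∖{2, 3, 4, 5, 6}
  {5}  = X∖{1, 2, 3, 4, 6}
  {2, 6}  = X∖{1, 3, 4, 5}
Round 4: +2 →
  {1, 2, 6}  = {2, 6} ∪ {1}
  {3, 4, 5}  = {3, 4} ∪ {5}
After Round 5 the family is unchanged; done.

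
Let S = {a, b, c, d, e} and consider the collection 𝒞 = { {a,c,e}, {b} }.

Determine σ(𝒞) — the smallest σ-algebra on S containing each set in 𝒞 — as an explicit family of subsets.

Start: 𝒞 ∪ {∅, S} = { ∅, {b}, {a,c,e}, S }.
Pass 1. New:
  {b,d}  = ᶜ of {a,c,e}
  {a,b,c,e}  = {a,c,e} ∪ {b}
  {a,c,d,e}  = ᶜ of {b}
  — 7 sets.
Pass 2: 1 new —
  {d}  = ᶜ of {a,b,c,e}
  — 8 sets.
After Pass 3 the family is unchanged; done.

|σ(𝒞)| = 8.  σ(𝒞) = { ∅, {b}, {d}, {b,d}, {a,c,e}, {a,b,c,e}, {a,c,d,e}, S }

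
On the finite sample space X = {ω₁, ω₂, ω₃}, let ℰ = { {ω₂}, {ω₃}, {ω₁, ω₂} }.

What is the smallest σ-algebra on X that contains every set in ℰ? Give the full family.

σ(ℰ) (8 sets): { ∅, {ω₁}, {ω₂}, {ω₃}, {ω₁, ω₂}, {ω₁, ω₃}, {ω₂, ω₃}, X }

Working:
Initial family (5 sets): { ∅, {ω₂}, {ω₃}, {ω₁, ω₂}, X }.
Step 1: 2 new —
  {ω₁, ω₃}  = complement {ω₂}
  {ω₂, ω₃}  = {ω₃} ∪ {ω₂}
  |family| = 7
Step 2 (1 new):
  {ω₁}  = complement {ω₂, ω₃}
  |family| = 8
Step 3: stable.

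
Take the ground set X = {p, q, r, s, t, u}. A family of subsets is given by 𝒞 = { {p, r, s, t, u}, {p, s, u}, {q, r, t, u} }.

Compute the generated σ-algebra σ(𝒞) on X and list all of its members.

Answer: σ(𝒞) = { ∅, {q}, {u}, {p, s}, {q, u}, {r, t}, {p, q, s}, {p, s, u}, {q, r, t}, {r, t, u}, {p, q, s, u}, {p, r, s, t}, {q, r, t, u}, {p, q, r, s, t}, {p, r, s, t, u}, X }

Check:
Start: 𝒞 ∪ {∅, X} = { ∅, {p, s, u}, {q, r, t, u}, {p, r, s, t, u}, X }.
Step 1: +3 →
  {q}  = X∖{p, r, s, t, u}
  {p, s}  = X∖{q, r, t, u}
  {q, r, t}  = X∖{p, s, u}
Step 2 (3 new):
  {p, q, s}  = {q} ∪ {p, s}
  {p, q, s, u}  = {q} ∪ {p, s, u}
  {p, q, r, s, t}  = {q, r, t} ∪ {p, s}
Step 3 adds 3:
  {u}  = X∖{p, q, r, s, t}
  {r, t}  = X∖{p, q, s, u}
  {r, t, u}  = X∖{p, q, s}
Step 4: 2 new —
  {q, u}  = {q} ∪ {u}
  {p, r, s, t}  = {p, s} ∪ {r, t}
Step 5: no new sets; the family is a σ-algebra.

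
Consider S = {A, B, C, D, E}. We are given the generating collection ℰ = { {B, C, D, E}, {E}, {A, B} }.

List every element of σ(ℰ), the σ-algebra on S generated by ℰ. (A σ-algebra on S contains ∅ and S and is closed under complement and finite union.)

σ(ℰ) (16 sets): { {}, {A}, {B}, {E}, {A, B}, {A, E}, {B, E}, {C, D}, {A, B, E}, {A, C, D}, {B, C, D}, {C, D, E}, {A, B, C, D}, {A, C, D, E}, {B, C, D, E}, S }

Derivation:
Take S₀ = ℰ ∪ {∅, S} = { {}, {E}, {A, B}, {B, C, D, E}, S }.
Iteration 1 (4 new):
  {A}  = S∖{B, C, D, E}
  {A, B, E}  = {A, B} ∪ {E}
  {C, D, E}  = S∖{A, B}
  {A, B, C, D}  = S∖{E}
  — 9 sets.
Iteration 2 (3 new):
  {A, E}  = {E} ∪ {A}
  {C, D}  = S∖{A, B, E}
  {A, C, D, E}  = {C, D, E} ∪ {A}
  — 12 sets.
Iteration 3 adds 3:
  {B}  = S∖{A, C, D, E}
  {A, C, D}  = {C, D} ∪ {A}
  {B, C, D}  = S∖{A, E}
  — 15 sets.
Iteration 4: 1 new —
  {B, E}  = S∖{A, C, D}
  — 16 sets.
Iteration 5: stable.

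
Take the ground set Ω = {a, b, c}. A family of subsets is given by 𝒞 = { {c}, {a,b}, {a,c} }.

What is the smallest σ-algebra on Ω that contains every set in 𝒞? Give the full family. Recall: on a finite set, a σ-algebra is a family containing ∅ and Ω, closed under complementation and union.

Initial family (5 sets): { {}, {c}, {a,b}, {a,c}, Ω }.
Pass 1: +1 →
  {b}  = ᶜ of {a,c}
  |family| = 6
Pass 2 (1 new):
  {b,c}  = {c} ∪ {b}
  |family| = 7
Pass 3: 1 new —
  {a}  = ᶜ of {b,c}
  |family| = 8
Pass 4: stable.

Therefore σ(𝒞) = { {}, {a}, {b}, {c}, {a,b}, {a,c}, {b,c}, Ω } (|σ(𝒞)| = 8).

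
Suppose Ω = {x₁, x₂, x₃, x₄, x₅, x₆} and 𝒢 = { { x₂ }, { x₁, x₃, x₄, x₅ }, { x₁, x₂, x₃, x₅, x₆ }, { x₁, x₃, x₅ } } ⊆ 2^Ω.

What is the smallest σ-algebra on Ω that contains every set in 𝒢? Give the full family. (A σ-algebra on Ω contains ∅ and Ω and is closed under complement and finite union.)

Initial family (6 sets): { ∅, { x₂ }, { x₁, x₃, x₅ }, { x₁, x₃, x₄, x₅ }, { x₁, x₂, x₃, x₅, x₆ }, Ω }.
Pass 1: 6 new —
  { x₄ }  = complement { x₁, x₂, x₃, x₅, x₆ }
  { x₂, x₆ }  = complement { x₁, x₃, x₄, x₅ }
  { x₂, x₄, x₆ }  = complement { x₁, x₃, x₅ }
  { x₁, x₂, x₃, x₅ }  = { x₁, x₃, x₅ } ∪ { x₂ }
  { x₁, x₂, x₃, x₄, x₅ }  = { x₁, x₃, x₄, x₅ } ∪ { x₂ }
  { x₁, x₃, x₄, x₅, x₆ }  = complement { x₂ }
  |family| = 12
Pass 2: +3 →
  { x₆ }  = complement { x₁, x₂, x₃, x₄, x₅ }
  { x₂, x₄ }  = { x₂ } ∪ { x₄ }
  { x₄, x₆ }  = complement { x₁, x₂, x₃, x₅ }
  |family| = 15
Pass 3. New:
  { x₁, x₃, x₅, x₆ }  = complement { x₂, x₄ }
  |family| = 16
Pass 4: stable.

|σ(𝒢)| = 16.  σ(𝒢) = { ∅, { x₂ }, { x₄ }, { x₆ }, { x₂, x₄ }, { x₂, x₆ }, { x₄, x₆ }, { x₁, x₃, x₅ }, { x₂, x₄, x₆ }, { x₁, x₂, x₃, x₅ }, { x₁, x₃, x₄, x₅ }, { x₁, x₃, x₅, x₆ }, { x₁, x₂, x₃, x₄, x₅ }, { x₁, x₂, x₃, x₅, x₆ }, { x₁, x₃, x₄, x₅, x₆ }, Ω }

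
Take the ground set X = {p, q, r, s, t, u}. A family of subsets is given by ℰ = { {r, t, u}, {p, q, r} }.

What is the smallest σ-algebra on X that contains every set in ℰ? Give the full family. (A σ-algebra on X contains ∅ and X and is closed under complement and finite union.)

|σ(ℰ)| = 16.  σ(ℰ) = { ∅, {r}, {s}, {p, q}, {r, s}, {t, u}, {p, q, r}, {p, q, s}, {r, t, u}, {s, t, u}, {p, q, r, s}, {p, q, t, u}, {r, s, t, u}, {p, q, r, t, u}, {p, q, s, t, u}, X }

Trace:
Start: ℰ ∪ {∅, X} = { ∅, {p, q, r}, {r, t, u}, X }.
Step 1. New:
  {p, q, s}  = {r, t, u}ᶜ
  {s, t, u}  = {p, q, r}ᶜ
  {p, q, r, t, u}  = {p, q, r} ∪ {r, t, u}
  |family| = 7
Step 2: +4 →
  {s}  = {p, q, r, t, u}ᶜ
  {p, q, r, s}  = {p, q, r} ∪ {p, q, s}
  {r, s, t, u}  = {r, t, u} ∪ {s, t, u}
  {p, q, s, t, u}  = {s, t, u} ∪ {p, q, s}
  |family| = 11
Step 3 (3 new):
  {r}  = {p, q, s, t, u}ᶜ
  {p, q}  = {r, s, t, u}ᶜ
  {t, u}  = {p, q, r, s}ᶜ
  |family| = 14
Step 4: 2 new —
  {r, s}  = {r} ∪ {s}
  {p, q, t, u}  = {t, u} ∪ {p, q}
  |family| = 16
Step 5: stable.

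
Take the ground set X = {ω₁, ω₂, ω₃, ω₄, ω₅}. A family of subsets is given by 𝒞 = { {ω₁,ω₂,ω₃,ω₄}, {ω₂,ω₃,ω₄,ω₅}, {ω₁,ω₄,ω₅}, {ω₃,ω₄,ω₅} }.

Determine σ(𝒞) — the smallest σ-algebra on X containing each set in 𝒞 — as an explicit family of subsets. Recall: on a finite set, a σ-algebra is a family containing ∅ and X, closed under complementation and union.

Seed the family with 𝒞 together with ∅ and X: { {}, {ω₁,ω₄,ω₅}, {ω₃,ω₄,ω₅}, {ω₁,ω₂,ω₃,ω₄}, {ω₂,ω₃,ω₄,ω₅}, X }.
Pass 1: +5 →
  {ω₁}  = X∖{ω₂,ω₃,ω₄,ω₅}
  {ω₅}  = X∖{ω₁,ω₂,ω₃,ω₄}
  {ω₁,ω₂}  = X∖{ω₃,ω₄,ω₅}
  {ω₂,ω₃}  = X∖{ω₁,ω₄,ω₅}
  {ω₁,ω₃,ω₄,ω₅}  = {ω₁,ω₄,ω₅} ∪ {ω₃,ω₄,ω₅}
Pass 2: 6 new —
  {ω₂}  = X∖{ω₁,ω₃,ω₄,ω₅}
  {ω₁,ω₅}  = {ω₅} ∪ {ω₁}
  {ω₁,ω₂,ω₃}  = {ω₁,ω₂} ∪ {ω₂,ω₃}
  {ω₁,ω₂,ω₅}  = {ω₁,ω₂} ∪ {ω₅}
  {ω₂,ω₃,ω₅}  = {ω₅} ∪ {ω₂,ω₃}
  {ω₁,ω₂,ω₄,ω₅}  = {ω₁,ω₄,ω₅} ∪ {ω₁,ω₂}
Pass 3 (7 new):
  {ω₃}  = X∖{ω₁,ω₂,ω₄,ω₅}
  {ω₁,ω₄}  = X∖{ω₂,ω₃,ω₅}
  {ω₂,ω₅}  = {ω₂} ∪ {ω₅}
  {ω₃,ω₄}  = X∖{ω₁,ω₂,ω₅}
  {ω₄,ω₅}  = X∖{ω₁,ω₂,ω₃}
  {ω₂,ω₃,ω₄}  = X∖{ω₁,ω₅}
  {ω₁,ω₂,ω₃,ω₅}  = {ω₁,ω₂,ω₅} ∪ {ω₂,ω₃,ω₅}
Pass 4: 7 new —
  {ω₄}  = X∖{ω₁,ω₂,ω₃,ω₅}
  {ω₁,ω₃}  = {ω₃} ∪ {ω₁}
  {ω₃,ω₅}  = {ω₅} ∪ {ω₃}
  {ω₁,ω₂,ω₄}  = {ω₁,ω₂} ∪ {ω₁,ω₄}
  {ω₁,ω₃,ω₄}  = X∖{ω₂,ω₅}
  {ω₁,ω₃,ω₅}  = {ω₃} ∪ {ω₁,ω₅}
  {ω₂,ω₄,ω₅}  = {ω₂,ω₅} ∪ {ω₄,ω₅}
Pass 5: 1 new —
  {ω₂,ω₄}  = X∖{ω₁,ω₃,ω₅}
Pass 6 adds nothing — fixpoint reached.

Therefore σ(𝒞) = { {}, {ω₁}, {ω₂}, {ω₃}, {ω₄}, {ω₅}, {ω₁,ω₂}, {ω₁,ω₃}, {ω₁,ω₄}, {ω₁,ω₅}, {ω₂,ω₃}, {ω₂,ω₄}, {ω₂,ω₅}, {ω₃,ω₄}, {ω₃,ω₅}, {ω₄,ω₅}, {ω₁,ω₂,ω₃}, {ω₁,ω₂,ω₄}, {ω₁,ω₂,ω₅}, {ω₁,ω₃,ω₄}, {ω₁,ω₃,ω₅}, {ω₁,ω₄,ω₅}, {ω₂,ω₃,ω₄}, {ω₂,ω₃,ω₅}, {ω₂,ω₄,ω₅}, {ω₃,ω₄,ω₅}, {ω₁,ω₂,ω₃,ω₄}, {ω₁,ω₂,ω₃,ω₅}, {ω₁,ω₂,ω₄,ω₅}, {ω₁,ω₃,ω₄,ω₅}, {ω₂,ω₃,ω₄,ω₅}, X } (|σ(𝒞)| = 32).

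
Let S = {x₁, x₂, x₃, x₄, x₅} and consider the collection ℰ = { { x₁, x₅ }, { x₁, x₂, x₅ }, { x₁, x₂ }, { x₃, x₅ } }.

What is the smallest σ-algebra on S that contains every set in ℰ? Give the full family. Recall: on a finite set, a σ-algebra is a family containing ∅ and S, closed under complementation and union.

Begin from { {  }, { x₁, x₂ }, { x₁, x₅ }, { x₃, x₅ }, { x₁, x₂, x₅ }, S } (that is, ℰ plus ∅ and S).
Step 1. New:
  { x₃, x₄ }  = { x₁, x₂, x₅ }ᶜ
  { x₁, x₂, x₄ }  = { x₃, x₅ }ᶜ
  { x₁, x₃, x₅ }  = { x₁, x₅ } ∪ { x₃, x₅ }
  { x₂, x₃, x₄ }  = { x₁, x₅ }ᶜ
  { x₃, x₄, x₅ }  = { x₁, x₂ }ᶜ
  { x₁, x₂, x₃, x₅ }  = { x₁, x₂, x₅ } ∪ { x₃, x₅ }
  |family| = 12
Step 2: 6 new —
  { x₄ }  = { x₁, x₂, x₃, x₅ }ᶜ
  { x₂, x₄ }  = { x₁, x₃, x₅ }ᶜ
  { x₁, x₂, x₃, x₄ }  = { x₃, x₄ } ∪ { x₁, x₂ }
  { x₁, x₂, x₄, x₅ }  = { x₁, x₂, x₄ } ∪ { x₁, x₂, x₅ }
  { x₁, x₃, x₄, x₅ }  = { x₃, x₄, x₅ } ∪ { x₁, x₃, x₅ }
  { x₂, x₃, x₄, x₅ }  = { x₃, x₄, x₅ } ∪ { x₂, x₃, x₄ }
  |family| = 18
Step 3: +5 →
  { x₁ }  = { x₂, x₃, x₄, x₅ }ᶜ
  { x₂ }  = { x₁, x₃, x₄, x₅ }ᶜ
  { x₃ }  = { x₁, x₂, x₄, x₅ }ᶜ
  { x₅ }  = { x₁, x₂, x₃, x₄ }ᶜ
  { x₁, x₄, x₅ }  = { x₁, x₅ } ∪ { x₄ }
  |family| = 23
Step 4: 9 new —
  { x₁, x₃ }  = { x₃ } ∪ { x₁ }
  { x₁, x₄ }  = { x₄ } ∪ { x₁ }
  { x₂, x₃ }  = { x₁, x₄, x₅ }ᶜ
  { x₂, x₅ }  = { x₂ } ∪ { x₅ }
  { x₄, x₅ }  = { x₅ } ∪ { x₄ }
  { x₁, x₂, x₃ }  = { x₁, x₂ } ∪ { x₃ }
  { x₁, x₃, x₄ }  = { x₃, x₄ } ∪ { x₁ }
  { x₂, x₃, x₅ }  = { x₂ } ∪ { x₃, x₅ }
  { x₂, x₄, x₅ }  = { x₅ } ∪ { x₂, x₄ }
  |family| = 32
Step 5: already closed under ᶜ and ∪.

Therefore σ(ℰ) = { {  }, { x₁ }, { x₂ }, { x₃ }, { x₄ }, { x₅ }, { x₁, x₂ }, { x₁, x₃ }, { x₁, x₄ }, { x₁, x₅ }, { x₂, x₃ }, { x₂, x₄ }, { x₂, x₅ }, { x₃, x₄ }, { x₃, x₅ }, { x₄, x₅ }, { x₁, x₂, x₃ }, { x₁, x₂, x₄ }, { x₁, x₂, x₅ }, { x₁, x₃, x₄ }, { x₁, x₃, x₅ }, { x₁, x₄, x₅ }, { x₂, x₃, x₄ }, { x₂, x₃, x₅ }, { x₂, x₄, x₅ }, { x₃, x₄, x₅ }, { x₁, x₂, x₃, x₄ }, { x₁, x₂, x₃, x₅ }, { x₁, x₂, x₄, x₅ }, { x₁, x₃, x₄, x₅ }, { x₂, x₃, x₄, x₅ }, S } (|σ(ℰ)| = 32).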